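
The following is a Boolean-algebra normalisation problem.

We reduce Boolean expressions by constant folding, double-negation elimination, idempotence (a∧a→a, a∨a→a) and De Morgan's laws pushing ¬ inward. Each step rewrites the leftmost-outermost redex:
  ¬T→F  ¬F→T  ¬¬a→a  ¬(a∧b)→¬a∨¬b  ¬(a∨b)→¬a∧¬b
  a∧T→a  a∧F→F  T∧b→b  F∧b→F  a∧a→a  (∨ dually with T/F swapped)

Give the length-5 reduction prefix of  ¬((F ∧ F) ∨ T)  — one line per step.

Answer: after 5 steps: ¬T

Working:
  start: ¬((F ∧ F) ∨ T)
  →1  ¬(F ∧ F) ∧ ¬T
  →2  (¬F ∨ ¬F) ∧ ¬T
  →3  ¬F ∧ ¬T
  →4  T ∧ ¬T
  →5  ¬T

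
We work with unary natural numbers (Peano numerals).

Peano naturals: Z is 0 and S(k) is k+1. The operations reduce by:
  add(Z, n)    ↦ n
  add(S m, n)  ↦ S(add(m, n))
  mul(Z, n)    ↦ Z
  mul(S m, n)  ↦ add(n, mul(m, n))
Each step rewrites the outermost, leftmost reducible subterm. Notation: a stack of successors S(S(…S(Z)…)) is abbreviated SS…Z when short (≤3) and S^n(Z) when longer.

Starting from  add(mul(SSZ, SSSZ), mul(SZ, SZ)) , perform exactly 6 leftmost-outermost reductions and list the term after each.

  start: add(mul(SSZ, SSSZ), mul(SZ, SZ))
  step 1: add(add(SSSZ, mul(SZ, SSSZ)), mul(SZ, SZ))
  step 2: add(S(add(SSZ, mul(SZ, SSSZ))), mul(SZ, SZ))
  step 3: S(add(add(SSZ, mul(SZ, SSSZ)), mul(SZ, SZ)))
  step 4: S(add(S(add(SZ, mul(SZ, SSSZ))), mul(SZ, SZ)))
  step 5: S(S(add(add(SZ, mul(SZ, SSSZ)), mul(SZ, SZ))))
  step 6: S(S(add(S(add(Z, mul(SZ, SSSZ))), mul(SZ, SZ))))

Answer: after 6 steps: S(S(add(S(add(Z, mul(SZ, SSSZ))), mul(SZ, SZ))))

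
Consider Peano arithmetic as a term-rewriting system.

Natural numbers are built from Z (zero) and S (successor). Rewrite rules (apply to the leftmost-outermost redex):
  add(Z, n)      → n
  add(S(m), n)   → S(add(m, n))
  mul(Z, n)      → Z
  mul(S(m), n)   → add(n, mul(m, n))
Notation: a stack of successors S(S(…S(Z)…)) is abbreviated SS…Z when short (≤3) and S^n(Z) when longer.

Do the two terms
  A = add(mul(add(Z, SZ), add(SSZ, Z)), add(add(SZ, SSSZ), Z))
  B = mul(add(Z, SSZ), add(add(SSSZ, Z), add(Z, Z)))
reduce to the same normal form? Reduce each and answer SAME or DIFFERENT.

Term A:
  start: add(mul(add(Z, SZ), add(SSZ, Z)), add(add(SZ, SSSZ), Z))
  step 1: add(mul(SZ, add(SSZ, Z)), add(add(SZ, SSSZ), Z))
  step 2: add(add(add(SSZ, Z), mul(Z, add(SSZ, Z))), add(add(SZ, SSSZ), Z))
  step 3: add(add(S(add(SZ, Z)), mul(Z, add(SSZ, Z))), add(add(SZ, SSSZ), Z))
  step 4: add(S(add(add(SZ, Z), mul(Z, add(SSZ, Z)))), add(add(SZ, SSSZ), Z))
  step 5: S(add(add(add(SZ, Z), mul(Z, add(SSZ, Z))), add(add(SZ, SSSZ), Z)))
  step 6: S(add(add(S(add(Z, Z)), mul(Z, add(SSZ, Z))), add(add(SZ, SSSZ), Z)))
  step 7: S(add(S(add(add(Z, Z), mul(Z, add(SSZ, Z)))), add(add(SZ, SSSZ), Z)))
  step 8: S(S(add(add(add(Z, Z), mul(Z, add(SSZ, Z))), add(add(SZ, SSSZ), Z))))
  step 9: S(S(add(add(Z, mul(Z, add(SSZ, Z))), add(add(SZ, SSSZ), Z))))
  step 10: S(S(add(mul(Z, add(SSZ, Z)), add(add(SZ, SSSZ), Z))))
  step 11: S(S(add(Z, add(add(SZ, SSSZ), Z))))
  step 12: S(S(add(add(SZ, SSSZ), Z)))
  step 13: S(S(add(S(add(Z, SSSZ)), Z)))
  step 14: S(S(S(add(add(Z, SSSZ), Z))))
  step 15: S(S(S(add(SSSZ, Z))))
  step 16: S(S(S(S(add(SSZ, Z)))))
  step 17: S(S(S(S(S(add(SZ, Z))))))
  step 18: S(S(S(S(S(S(add(Z, Z)))))))
  step 19: S^6(Z)

Term B:
  start: mul(add(Z, SSZ), add(add(SSSZ, Z), add(Z, Z)))
  step 1: mul(SSZ, add(add(SSSZ, Z), add(Z, Z)))
  step 2: add(add(add(SSSZ, Z), add(Z, Z)), mul(SZ, add(add(SSSZ, Z), add(Z, Z))))
  step 3: add(add(S(add(SSZ, Z)), add(Z, Z)), mul(SZ, add(add(SSSZ, Z), add(Z, Z))))
  step 4: add(S(add(add(SSZ, Z), add(Z, Z))), mul(SZ, add(add(SSSZ, Z), add(Z, Z))))
  step 5: S(add(add(add(SSZ, Z), add(Z, Z)), mul(SZ, add(add(SSSZ, Z), add(Z, Z)))))
  step 6: S(add(add(S(add(SZ, Z)), add(Z, Z)), mul(SZ, add(add(SSSZ, Z), add(Z, Z)))))
  step 7: S(add(S(add(add(SZ, Z), add(Z, Z))), mul(SZ, add(add(SSSZ, Z), add(Z, Z)))))
  step 8: S(S(add(add(add(SZ, Z), add(Z, Z)), mul(SZ, add(add(SSSZ, Z), add(Z, Z))))))
  step 9: S(S(add(add(S(add(Z, Z)), add(Z, Z)), mul(SZ, add(add(SSSZ, Z), add(Z, Z))))))
  step 10: S(S(add(S(add(add(Z, Z), add(Z, Z))), mul(SZ, add(add(SSSZ, Z), add(Z, Z))))))
  step 11: S(S(S(add(add(add(Z, Z), add(Z, Z)), mul(SZ, add(add(SSSZ, Z), add(Z, Z)))))))
  step 12: S(S(S(add(add(Z, add(Z, Z)), mul(SZ, add(add(SSSZ, Z), add(Z, Z)))))))
  step 13: S(S(S(add(add(Z, Z), mul(SZ, add(add(SSSZ, Z), add(Z, Z)))))))
  step 14: S(S(S(add(Z, mul(SZ, add(add(SSSZ, Z), add(Z, Z)))))))
  step 15: S(S(S(mul(SZ, add(add(SSSZ, Z), add(Z, Z))))))
  step 16: S(S(S(add(add(add(SSSZ, Z), add(Z, Z)), mul(Z, add(add(SSSZ, Z), add(Z, Z)))))))
  step 17: S(S(S(add(add(S(add(SSZ, Z)), add(Z, Z)), mul(Z, add(add(SSSZ, Z), add(Z, Z)))))))
  step 18: S(S(S(add(S(add(add(SSZ, Z), add(Z, Z))), mul(Z, add(add(SSSZ, Z), add(Z, Z)))))))
  step 19: S(S(S(S(add(add(add(SSZ, Z), add(Z, Z)), mul(Z, add(add(SSSZ, Z), add(Z, Z))))))))
  step 20: S(S(S(S(add(add(S(add(SZ, Z)), add(Z, Z)), mul(Z, add(add(SSSZ, Z), add(Z, Z))))))))
  step 21: S(S(S(S(add(S(add(add(SZ, Z), add(Z, Z))), mul(Z, add(add(SSSZ, Z), add(Z, Z))))))))
  step 22: S(S(S(S(S(add(add(add(SZ, Z), add(Z, Z)), mul(Z, add(add(SSSZ, Z), add(Z, Z)))))))))
  step 23: S(S(S(S(S(add(add(S(add(Z, Z)), add(Z, Z)), mul(Z, add(add(SSSZ, Z), add(Z, Z)))))))))
  step 24: S(S(S(S(S(add(S(add(add(Z, Z), add(Z, Z))), mul(Z, add(add(SSSZ, Z), add(Z, Z)))))))))
  step 25: S(S(S(S(S(S(add(add(add(Z, Z), add(Z, Z)), mul(Z, add(add(SSSZ, Z), add(Z, Z))))))))))
  step 26: S(S(S(S(S(S(add(add(Z, add(Z, Z)), mul(Z, add(add(SSSZ, Z), add(Z, Z))))))))))
  step 27: S(S(S(S(S(S(add(add(Z, Z), mul(Z, add(add(SSSZ, Z), add(Z, Z))))))))))
  step 28: S(S(S(S(S(S(add(Z, mul(Z, add(add(SSSZ, Z), add(Z, Z))))))))))
  step 29: S(S(S(S(S(S(mul(Z, add(add(SSSZ, Z), add(Z, Z)))))))))
  step 30: S^6(Z)

Answer: SAME — A ⇓ S^6(Z), B ⇓ S^6(Z)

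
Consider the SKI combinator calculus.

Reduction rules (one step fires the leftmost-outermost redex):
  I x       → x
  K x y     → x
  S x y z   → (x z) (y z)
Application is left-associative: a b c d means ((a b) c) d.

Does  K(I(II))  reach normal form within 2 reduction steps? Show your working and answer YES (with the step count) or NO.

  start: K(I(II))
  →1  K(II)
  →2  KI

Answer: YES — reaches normal form KI in 2 ≤ 2 steps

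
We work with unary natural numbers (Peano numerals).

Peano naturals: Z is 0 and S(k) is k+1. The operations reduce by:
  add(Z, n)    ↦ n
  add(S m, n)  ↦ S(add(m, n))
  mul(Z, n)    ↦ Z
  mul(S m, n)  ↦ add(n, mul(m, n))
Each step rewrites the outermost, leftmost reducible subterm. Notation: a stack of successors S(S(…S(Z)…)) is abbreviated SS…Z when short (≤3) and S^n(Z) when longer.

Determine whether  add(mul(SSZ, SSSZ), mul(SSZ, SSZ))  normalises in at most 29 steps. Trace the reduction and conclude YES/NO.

Answer: YES — reaches normal form S^10(Z) in 27 ≤ 29 steps

Derivation:
  start: add(mul(SSZ, SSSZ), mul(SSZ, SSZ))
  step 1: add(add(SSSZ, mul(SZ, SSSZ)), mul(SSZ, SSZ))
  step 2: add(S(add(SSZ, mul(SZ, SSSZ))), mul(SSZ, SSZ))
  step 3: S(add(add(SSZ, mul(SZ, SSSZ)), mul(SSZ, SSZ)))
  step 4: S(add(S(add(SZ, mul(SZ, SSSZ))), mul(SSZ, SSZ)))
  step 5: S(S(add(add(SZ, mul(SZ, SSSZ)), mul(SSZ, SSZ))))
  step 6: S(S(add(S(add(Z, mul(SZ, SSSZ))), mul(SSZ, SSZ))))
  step 7: S(S(S(add(add(Z, mul(SZ, SSSZ)), mul(SSZ, SSZ)))))
  step 8: S(S(S(add(mul(SZ, SSSZ), mul(SSZ, SSZ)))))
  step 9: S(S(S(add(add(SSSZ, mul(Z, SSSZ)), mul(SSZ, SSZ)))))
  step 10: S(S(S(add(S(add(SSZ, mul(Z, SSSZ))), mul(SSZ, SSZ)))))
  step 11: S(S(S(S(add(add(SSZ, mul(Z, SSSZ)), mul(SSZ, SSZ))))))
  step 12: S(S(S(S(add(S(add(SZ, mul(Z, SSSZ))), mul(SSZ, SSZ))))))
  step 13: S(S(S(S(S(add(add(SZ, mul(Z, SSSZ)), mul(SSZ, SSZ)))))))
  step 14: S(S(S(S(S(add(S(add(Z, mul(Z, SSSZ))), mul(SSZ, SSZ)))))))
  step 15: S(S(S(S(S(S(add(add(Z, mul(Z, SSSZ)), mul(SSZ, SSZ))))))))
  step 16: S(S(S(S(S(S(add(mul(Z, SSSZ), mul(SSZ, SSZ))))))))
  step 17: S(S(S(S(S(S(add(Z, mul(SSZ, SSZ))))))))
  step 18: S(S(S(S(S(S(mul(SSZ, SSZ)))))))
  step 19: S(S(S(S(S(S(add(SSZ, mul(SZ, SSZ))))))))
  step 20: S(S(S(S(S(S(S(add(SZ, mul(SZ, SSZ)))))))))
  step 21: S(S(S(S(S(S(S(S(add(Z, mul(SZ, SSZ))))))))))
  step 22: S(S(S(S(S(S(S(S(mul(SZ, SSZ)))))))))
  step 23: S(S(S(S(S(S(S(S(add(SSZ, mul(Z, SSZ))))))))))
  step 24: S(S(S(S(S(S(S(S(S(add(SZ, mul(Z, SSZ)))))))))))
  step 25: S(S(S(S(S(S(S(S(S(S(add(Z, mul(Z, SSZ))))))))))))
  step 26: S(S(S(S(S(S(S(S(S(S(mul(Z, SSZ)))))))))))
  step 27: S^10(Z)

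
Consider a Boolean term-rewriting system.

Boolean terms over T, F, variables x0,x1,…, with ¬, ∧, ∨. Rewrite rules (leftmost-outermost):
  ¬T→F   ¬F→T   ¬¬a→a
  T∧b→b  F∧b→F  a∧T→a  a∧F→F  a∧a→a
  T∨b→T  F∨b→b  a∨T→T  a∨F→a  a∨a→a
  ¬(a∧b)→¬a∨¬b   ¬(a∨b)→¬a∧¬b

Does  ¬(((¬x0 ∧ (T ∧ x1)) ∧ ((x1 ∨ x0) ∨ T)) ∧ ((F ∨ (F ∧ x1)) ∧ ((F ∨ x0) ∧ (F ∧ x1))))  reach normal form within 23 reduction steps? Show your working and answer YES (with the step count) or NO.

  start: ¬(((¬x0 ∧ (T ∧ x1)) ∧ ((x1 ∨ x0) ∨ T)) ∧ ((F ∨ (F ∧ x1)) ∧ ((F ∨ x0) ∧ (F ∧ x1))))
  [1] ¬((¬x0 ∧ (T ∧ x1)) ∧ ((x1 ∨ x0) ∨ T)) ∨ ¬((F ∨ (F ∧ x1)) ∧ ((F ∨ x0) ∧ (F ∧ x1)))
  [2] (¬(¬x0 ∧ (T ∧ x1)) ∨ ¬((x1 ∨ x0) ∨ T)) ∨ ¬((F ∨ (F ∧ x1)) ∧ ((F ∨ x0) ∧ (F ∧ x1)))
  [3] ((¬¬x0 ∨ ¬(T ∧ x1)) ∨ ¬((x1 ∨ x0) ∨ T)) ∨ ¬((F ∨ (F ∧ x1)) ∧ ((F ∨ x0) ∧ (F ∧ x1)))
  [4] ((x0 ∨ ¬(T ∧ x1)) ∨ ¬((x1 ∨ x0) ∨ T)) ∨ ¬((F ∨ (F ∧ x1)) ∧ ((F ∨ x0) ∧ (F ∧ x1)))
  [5] ((x0 ∨ (¬T ∨ ¬x1)) ∨ ¬((x1 ∨ x0) ∨ T)) ∨ ¬((F ∨ (F ∧ x1)) ∧ ((F ∨ x0) ∧ (F ∧ x1)))
  [6] ((x0 ∨ (F ∨ ¬x1)) ∨ ¬((x1 ∨ x0) ∨ T)) ∨ ¬((F ∨ (F ∧ x1)) ∧ ((F ∨ x0) ∧ (F ∧ x1)))
  [7] ((x0 ∨ ¬x1) ∨ ¬((x1 ∨ x0) ∨ T)) ∨ ¬((F ∨ (F ∧ x1)) ∧ ((F ∨ x0) ∧ (F ∧ x1)))
  [8] ((x0 ∨ ¬x1) ∨ (¬(x1 ∨ x0) ∧ ¬T)) ∨ ¬((F ∨ (F ∧ x1)) ∧ ((F ∨ x0) ∧ (F ∧ x1)))
  [9] ((x0 ∨ ¬x1) ∨ ((¬x1 ∧ ¬x0) ∧ ¬T)) ∨ ¬((F ∨ (F ∧ x1)) ∧ ((F ∨ x0) ∧ (F ∧ x1)))
  [10] ((x0 ∨ ¬x1) ∨ ((¬x1 ∧ ¬x0) ∧ F)) ∨ ¬((F ∨ (F ∧ x1)) ∧ ((F ∨ x0) ∧ (F ∧ x1)))
  [11] ((x0 ∨ ¬x1) ∨ F) ∨ ¬((F ∨ (F ∧ x1)) ∧ ((F ∨ x0) ∧ (F ∧ x1)))
  [12] (x0 ∨ ¬x1) ∨ ¬((F ∨ (F ∧ x1)) ∧ ((F ∨ x0) ∧ (F ∧ x1)))
  [13] (x0 ∨ ¬x1) ∨ (¬(F ∨ (F ∧ x1)) ∨ ¬((F ∨ x0) ∧ (F ∧ x1)))
  [14] (x0 ∨ ¬x1) ∨ ((¬F ∧ ¬(F ∧ x1)) ∨ ¬((F ∨ x0) ∧ (F ∧ x1)))
  [15] (x0 ∨ ¬x1) ∨ ((T ∧ ¬(F ∧ x1)) ∨ ¬((F ∨ x0) ∧ (F ∧ x1)))
  [16] (x0 ∨ ¬x1) ∨ (¬(F ∧ x1) ∨ ¬((F ∨ x0) ∧ (F ∧ x1)))
  [17] (x0 ∨ ¬x1) ∨ ((¬F ∨ ¬x1) ∨ ¬((F ∨ x0) ∧ (F ∧ x1)))
  [18] (x0 ∨ ¬x1) ∨ ((T ∨ ¬x1) ∨ ¬((F ∨ x0) ∧ (F ∧ x1)))
  [19] (x0 ∨ ¬x1) ∨ (T ∨ ¬((F ∨ x0) ∧ (F ∧ x1)))
  [20] (x0 ∨ ¬x1) ∨ T
  [21] T

Answer: YES — reaches normal form T in 21 ≤ 23 steps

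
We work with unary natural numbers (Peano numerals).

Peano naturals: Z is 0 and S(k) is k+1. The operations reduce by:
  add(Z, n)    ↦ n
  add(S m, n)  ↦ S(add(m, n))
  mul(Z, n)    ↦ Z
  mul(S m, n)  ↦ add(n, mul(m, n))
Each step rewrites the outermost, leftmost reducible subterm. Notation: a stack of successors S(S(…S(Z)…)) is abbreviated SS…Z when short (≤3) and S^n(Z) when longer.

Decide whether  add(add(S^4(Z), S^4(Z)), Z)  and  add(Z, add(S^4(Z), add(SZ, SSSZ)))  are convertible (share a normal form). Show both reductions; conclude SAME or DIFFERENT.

Term A:
  start: add(add(S^4(Z), S^4(Z)), Z)
  →1  add(S(add(SSSZ, S^4(Z))), Z)
  →2  S(add(add(SSSZ, S^4(Z)), Z))
  →3  S(add(S(add(SSZ, S^4(Z))), Z))
  →4  S(S(add(add(SSZ, S^4(Z)), Z)))
  →5  S(S(add(S(add(SZ, S^4(Z))), Z)))
  →6  S(S(S(add(add(SZ, S^4(Z)), Z))))
  →7  S(S(S(add(S(add(Z, S^4(Z))), Z))))
  →8  S(S(S(S(add(add(Z, S^4(Z)), Z)))))
  →9  S(S(S(S(add(S^4(Z), Z)))))
  →10  S(S(S(S(S(add(SSSZ, Z))))))
  →11  S(S(S(S(S(S(add(SSZ, Z)))))))
  →12  S(S(S(S(S(S(S(add(SZ, Z))))))))
  →13  S(S(S(S(S(S(S(S(add(Z, Z)))))))))
  →14  S^8(Z)

Term B:
  start: add(Z, add(S^4(Z), add(SZ, SSSZ)))
  →1  add(S^4(Z), add(SZ, SSSZ))
  →2  S(add(SSSZ, add(SZ, SSSZ)))
  →3  S(S(add(SSZ, add(SZ, SSSZ))))
  →4  S(S(S(add(SZ, add(SZ, SSSZ)))))
  →5  S(S(S(S(add(Z, add(SZ, SSSZ))))))
  →6  S(S(S(S(add(SZ, SSSZ)))))
  →7  S(S(S(S(S(add(Z, SSSZ))))))
  →8  S^8(Z)

Answer: SAME — A ⇓ S^8(Z), B ⇓ S^8(Z)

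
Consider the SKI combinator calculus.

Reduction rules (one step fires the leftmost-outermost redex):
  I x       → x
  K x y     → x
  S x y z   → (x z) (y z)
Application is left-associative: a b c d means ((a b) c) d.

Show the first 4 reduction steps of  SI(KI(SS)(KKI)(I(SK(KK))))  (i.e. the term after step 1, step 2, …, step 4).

Answer: after 4 steps: SI(K(SK(KK)))

Reduction:
  start: SI(KI(SS)(KKI)(I(SK(KK))))
  →1  SI(I(KKI)(I(SK(KK))))
  →2  SI(KKI(I(SK(KK))))
  →3  SI(K(I(SK(KK))))
  →4  SI(K(SK(KK)))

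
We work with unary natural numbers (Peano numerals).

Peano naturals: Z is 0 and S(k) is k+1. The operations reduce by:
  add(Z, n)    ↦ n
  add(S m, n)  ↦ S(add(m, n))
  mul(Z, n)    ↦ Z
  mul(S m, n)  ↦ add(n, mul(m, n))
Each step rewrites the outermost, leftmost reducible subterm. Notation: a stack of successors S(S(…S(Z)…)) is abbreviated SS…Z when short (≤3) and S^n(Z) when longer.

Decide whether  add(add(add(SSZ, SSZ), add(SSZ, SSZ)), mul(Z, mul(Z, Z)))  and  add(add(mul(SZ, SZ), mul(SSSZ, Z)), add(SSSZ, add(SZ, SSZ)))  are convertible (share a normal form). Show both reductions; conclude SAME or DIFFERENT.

Answer: DIFFERENT — A ⇓ S^8(Z), B ⇓ S^7(Z)

Working:
Term A:
  start: add(add(add(SSZ, SSZ), add(SSZ, SSZ)), mul(Z, mul(Z, Z)))
  →1  add(add(S(add(SZ, SSZ)), add(SSZ, SSZ)), mul(Z, mul(Z, Z)))
  →2  add(S(add(add(SZ, SSZ), add(SSZ, SSZ))), mul(Z, mul(Z, Z)))
  →3  S(add(add(add(SZ, SSZ), add(SSZ, SSZ)), mul(Z, mul(Z, Z))))
  →4  S(add(add(S(add(Z, SSZ)), add(SSZ, SSZ)), mul(Z, mul(Z, Z))))
  →5  S(add(S(add(add(Z, SSZ), add(SSZ, SSZ))), mul(Z, mul(Z, Z))))
  →6  S(S(add(add(add(Z, SSZ), add(SSZ, SSZ)), mul(Z, mul(Z, Z)))))
  →7  S(S(add(add(SSZ, add(SSZ, SSZ)), mul(Z, mul(Z, Z)))))
  →8  S(S(add(S(add(SZ, add(SSZ, SSZ))), mul(Z, mul(Z, Z)))))
  →9  S(S(S(add(add(SZ, add(SSZ, SSZ)), mul(Z, mul(Z, Z))))))
  →10  S(S(S(add(S(add(Z, add(SSZ, SSZ))), mul(Z, mul(Z, Z))))))
  →11  S(S(S(S(add(add(Z, add(SSZ, SSZ)), mul(Z, mul(Z, Z)))))))
  →12  S(S(S(S(add(add(SSZ, SSZ), mul(Z, mul(Z, Z)))))))
  →13  S(S(S(S(add(S(add(SZ, SSZ)), mul(Z, mul(Z, Z)))))))
  →14  S(S(S(S(S(add(add(SZ, SSZ), mul(Z, mul(Z, Z))))))))
  →15  S(S(S(S(S(add(S(add(Z, SSZ)), mul(Z, mul(Z, Z))))))))
  →16  S(S(S(S(S(S(add(add(Z, SSZ), mul(Z, mul(Z, Z)))))))))
  →17  S(S(S(S(S(S(add(SSZ, mul(Z, mul(Z, Z)))))))))
  →18  S(S(S(S(S(S(S(add(SZ, mul(Z, mul(Z, Z))))))))))
  →19  S(S(S(S(S(S(S(S(add(Z, mul(Z, mul(Z, Z)))))))))))
  →20  S(S(S(S(S(S(S(S(mul(Z, mul(Z, Z))))))))))
  →21  S^8(Z)

Term B:
  start: add(add(mul(SZ, SZ), mul(SSSZ, Z)), add(SSSZ, add(SZ, SSZ)))
  →1  add(add(add(SZ, mul(Z, SZ)), mul(SSSZ, Z)), add(SSSZ, add(SZ, SSZ)))
  →2  add(add(S(add(Z, mul(Z, SZ))), mul(SSSZ, Z)), add(SSSZ, add(SZ, SSZ)))
  →3  add(S(add(add(Z, mul(Z, SZ)), mul(SSSZ, Z))), add(SSSZ, add(SZ, SSZ)))
  →4  S(add(add(add(Z, mul(Z, SZ)), mul(SSSZ, Z)), add(SSSZ, add(SZ, SSZ))))
  →5  S(add(add(mul(Z, SZ), mul(SSSZ, Z)), add(SSSZ, add(SZ, SSZ))))
  →6  S(add(add(Z, mul(SSSZ, Z)), add(SSSZ, add(SZ, SSZ))))
  →7  S(add(mul(SSSZ, Z), add(SSSZ, add(SZ, SSZ))))
  →8  S(add(add(Z, mul(SSZ, Z)), add(SSSZ, add(SZ, SSZ))))
  →9  S(add(mul(SSZ, Z), add(SSSZ, add(SZ, SSZ))))
  →10  S(add(add(Z, mul(SZ, Z)), add(SSSZ, add(SZ, SSZ))))
  →11  S(add(mul(SZ, Z), add(SSSZ, add(SZ, SSZ))))
  →12  S(add(add(Z, mul(Z, Z)), add(SSSZ, add(SZ, SSZ))))
  →13  S(add(mul(Z, Z), add(SSSZ, add(SZ, SSZ))))
  →14  S(add(Z, add(SSSZ, add(SZ, SSZ))))
  →15  S(add(SSSZ, add(SZ, SSZ)))
  →16  S(S(add(SSZ, add(SZ, SSZ))))
  →17  S(S(S(add(SZ, add(SZ, SSZ)))))
  →18  S(S(S(S(add(Z, add(SZ, SSZ))))))
  →19  S(S(S(S(add(SZ, SSZ)))))
  →20  S(S(S(S(S(add(Z, SSZ))))))
  →21  S^7(Z)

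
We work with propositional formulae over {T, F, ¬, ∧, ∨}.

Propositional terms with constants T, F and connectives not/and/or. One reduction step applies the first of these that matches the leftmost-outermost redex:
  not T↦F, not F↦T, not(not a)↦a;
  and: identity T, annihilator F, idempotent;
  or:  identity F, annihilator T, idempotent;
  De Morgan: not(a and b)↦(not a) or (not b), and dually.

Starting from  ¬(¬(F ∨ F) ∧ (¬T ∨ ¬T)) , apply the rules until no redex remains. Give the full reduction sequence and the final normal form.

Answer: normal form = T  (in 7 steps)

Working:
  start: ¬(¬(F ∨ F) ∧ (¬T ∨ ¬T))
  [1] ¬¬(F ∨ F) ∨ ¬(¬T ∨ ¬T)
  [2] (F ∨ F) ∨ ¬(¬T ∨ ¬T)
  [3] F ∨ ¬(¬T ∨ ¬T)
  [4] ¬(¬T ∨ ¬T)
  [5] ¬¬T ∧ ¬¬T
  [6] ¬¬T
  [7] T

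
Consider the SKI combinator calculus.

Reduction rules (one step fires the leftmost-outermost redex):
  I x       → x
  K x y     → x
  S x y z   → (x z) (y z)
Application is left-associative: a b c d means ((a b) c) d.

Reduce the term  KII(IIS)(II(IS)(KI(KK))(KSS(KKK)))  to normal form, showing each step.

Answer: normal form = S(SI(SK))  (in 10 steps)

Reduction:
  start: KII(IIS)(II(IS)(KI(KK))(KSS(KKK)))
  →1  I(IIS)(II(IS)(KI(KK))(KSS(KKK)))
  →2  IIS(II(IS)(KI(KK))(KSS(KKK)))
  →3  IS(II(IS)(KI(KK))(KSS(KKK)))
  →4  S(II(IS)(KI(KK))(KSS(KKK)))
  →5  S(I(IS)(KI(KK))(KSS(KKK)))
  →6  S(IS(KI(KK))(KSS(KKK)))
  →7  S(S(KI(KK))(KSS(KKK)))
  →8  S(SI(KSS(KKK)))
  →9  S(SI(S(KKK)))
  →10  S(SI(SK))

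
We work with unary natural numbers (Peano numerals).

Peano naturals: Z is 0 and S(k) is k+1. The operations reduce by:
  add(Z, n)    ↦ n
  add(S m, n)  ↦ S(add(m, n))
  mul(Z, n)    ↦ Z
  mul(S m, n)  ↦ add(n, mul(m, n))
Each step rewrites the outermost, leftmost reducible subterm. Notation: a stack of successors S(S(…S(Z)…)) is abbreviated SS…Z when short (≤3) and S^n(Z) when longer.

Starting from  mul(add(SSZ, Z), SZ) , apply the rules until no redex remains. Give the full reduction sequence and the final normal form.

Answer: normal form = SSZ  (in 10 steps)

Derivation:
  start: mul(add(SSZ, Z), SZ)
  [1] mul(S(add(SZ, Z)), SZ)
  [2] add(SZ, mul(add(SZ, Z), SZ))
  [3] S(add(Z, mul(add(SZ, Z), SZ)))
  [4] S(mul(add(SZ, Z), SZ))
  [5] S(mul(S(add(Z, Z)), SZ))
  [6] S(add(SZ, mul(add(Z, Z), SZ)))
  [7] S(S(add(Z, mul(add(Z, Z), SZ))))
  [8] S(S(mul(add(Z, Z), SZ)))
  [9] S(S(mul(Z, SZ)))
  [10] SSZ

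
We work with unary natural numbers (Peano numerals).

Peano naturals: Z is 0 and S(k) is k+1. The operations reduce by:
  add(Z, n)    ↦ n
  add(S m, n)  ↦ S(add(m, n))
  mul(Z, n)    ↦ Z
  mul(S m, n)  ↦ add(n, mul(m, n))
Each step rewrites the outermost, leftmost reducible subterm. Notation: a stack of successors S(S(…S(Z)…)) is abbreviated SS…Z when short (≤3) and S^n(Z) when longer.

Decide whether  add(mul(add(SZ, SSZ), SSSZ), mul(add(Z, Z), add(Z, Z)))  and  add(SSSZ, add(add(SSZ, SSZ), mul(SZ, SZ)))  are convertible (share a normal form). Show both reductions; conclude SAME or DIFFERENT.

Term A:
  start: add(mul(add(SZ, SSZ), SSSZ), mul(add(Z, Z), add(Z, Z)))
  [1] add(mul(S(add(Z, SSZ)), SSSZ), mul(add(Z, Z), add(Z, Z)))
  [2] add(add(SSSZ, mul(add(Z, SSZ), SSSZ)), mul(add(Z, Z), add(Z, Z)))
  [3] add(S(add(SSZ, mul(add(Z, SSZ), SSSZ))), mul(add(Z, Z), add(Z, Z)))
  [4] S(add(add(SSZ, mul(add(Z, SSZ), SSSZ)), mul(add(Z, Z), add(Z, Z))))
  [5] S(add(S(add(SZ, mul(add(Z, SSZ), SSSZ))), mul(add(Z, Z), add(Z, Z))))
  [6] S(S(add(add(SZ, mul(add(Z, SSZ), SSSZ)), mul(add(Z, Z), add(Z, Z)))))
  [7] S(S(add(S(add(Z, mul(add(Z, SSZ), SSSZ))), mul(add(Z, Z), add(Z, Z)))))
  [8] S(S(S(add(add(Z, mul(add(Z, SSZ), SSSZ)), mul(add(Z, Z), add(Z, Z))))))
  [9] S(S(S(add(mul(add(Z, SSZ), SSSZ), mul(add(Z, Z), add(Z, Z))))))
  [10] S(S(S(add(mul(SSZ, SSSZ), mul(add(Z, Z), add(Z, Z))))))
  [11] S(S(S(add(add(SSSZ, mul(SZ, SSSZ)), mul(add(Z, Z), add(Z, Z))))))
  [12] S(S(S(add(S(add(SSZ, mul(SZ, SSSZ))), mul(add(Z, Z), add(Z, Z))))))
  [13] S(S(S(S(add(add(SSZ, mul(SZ, SSSZ)), mul(add(Z, Z), add(Z, Z)))))))
  [14] S(S(S(S(add(S(add(SZ, mul(SZ, SSSZ))), mul(add(Z, Z), add(Z, Z)))))))
  [15] S(S(S(S(S(add(add(SZ, mul(SZ, SSSZ)), mul(add(Z, Z), add(Z, Z))))))))
  [16] S(S(S(S(S(add(S(add(Z, mul(SZ, SSSZ))), mul(add(Z, Z), add(Z, Z))))))))
  [17] S(S(S(S(S(S(add(add(Z, mul(SZ, SSSZ)), mul(add(Z, Z), add(Z, Z)))))))))
  [18] S(S(S(S(S(S(add(mul(SZ, SSSZ), mul(add(Z, Z), add(Z, Z)))))))))
  [19] S(S(S(S(S(S(add(add(SSSZ, mul(Z, SSSZ)), mul(add(Z, Z), add(Z, Z)))))))))
  [20] S(S(S(S(S(S(add(S(add(SSZ, mul(Z, SSSZ))), mul(add(Z, Z), add(Z, Z)))))))))
  [21] S(S(S(S(S(S(S(add(add(SSZ, mul(Z, SSSZ)), mul(add(Z, Z), add(Z, Z))))))))))
  [22] S(S(S(S(S(S(S(add(S(add(SZ, mul(Z, SSSZ))), mul(add(Z, Z), add(Z, Z))))))))))
  [23] S(S(S(S(S(S(S(S(add(add(SZ, mul(Z, SSSZ)), mul(add(Z, Z), add(Z, Z)))))))))))
  [24] S(S(S(S(S(S(S(S(add(S(add(Z, mul(Z, SSSZ))), mul(add(Z, Z), add(Z, Z)))))))))))
  [25] S(S(S(S(S(S(S(S(S(add(add(Z, mul(Z, SSSZ)), mul(add(Z, Z), add(Z, Z))))))))))))
  [26] S(S(S(S(S(S(S(S(S(add(mul(Z, SSSZ), mul(add(Z, Z), add(Z, Z))))))))))))
  [27] S(S(S(S(S(S(S(S(S(add(Z, mul(add(Z, Z), add(Z, Z))))))))))))
  [28] S(S(S(S(S(S(S(S(S(mul(add(Z, Z), add(Z, Z)))))))))))
  [29] S(S(S(S(S(S(S(S(S(mul(Z, add(Z, Z)))))))))))
  [30] S^9(Z)

Term B:
  start: add(SSSZ, add(add(SSZ, SSZ), mul(SZ, SZ)))
  [1] S(add(SSZ, add(add(SSZ, SSZ), mul(SZ, SZ))))
  [2] S(S(add(SZ, add(add(SSZ, SSZ), mul(SZ, SZ)))))
  [3] S(S(S(add(Z, add(add(SSZ, SSZ), mul(SZ, SZ))))))
  [4] S(S(S(add(add(SSZ, SSZ), mul(SZ, SZ)))))
  [5] S(S(S(add(S(add(SZ, SSZ)), mul(SZ, SZ)))))
  [6] S(S(S(S(add(add(SZ, SSZ), mul(SZ, SZ))))))
  [7] S(S(S(S(add(S(add(Z, SSZ)), mul(SZ, SZ))))))
  [8] S(S(S(S(S(add(add(Z, SSZ), mul(SZ, SZ)))))))
  [9] S(S(S(S(S(add(SSZ, mul(SZ, SZ)))))))
  [10] S(S(S(S(S(S(add(SZ, mul(SZ, SZ))))))))
  [11] S(S(S(S(S(S(S(add(Z, mul(SZ, SZ)))))))))
  [12] S(S(S(S(S(S(S(mul(SZ, SZ))))))))
  [13] S(S(S(S(S(S(S(add(SZ, mul(Z, SZ)))))))))
  [14] S(S(S(S(S(S(S(S(add(Z, mul(Z, SZ))))))))))
  [15] S(S(S(S(S(S(S(S(mul(Z, SZ)))))))))
  [16] S^8(Z)

Answer: DIFFERENT — A ⇓ S^9(Z), B ⇓ S^8(Z)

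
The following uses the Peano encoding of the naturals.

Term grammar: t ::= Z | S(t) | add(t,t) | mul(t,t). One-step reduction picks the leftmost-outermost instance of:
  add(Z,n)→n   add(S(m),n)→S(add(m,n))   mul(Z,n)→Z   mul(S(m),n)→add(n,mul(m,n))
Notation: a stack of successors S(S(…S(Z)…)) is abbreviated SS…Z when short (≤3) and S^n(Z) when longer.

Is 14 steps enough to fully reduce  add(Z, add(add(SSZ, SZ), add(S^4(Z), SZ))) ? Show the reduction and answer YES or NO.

Answer: YES — reaches normal form S^8(Z) in 13 ≤ 14 steps

Reduction:
  start: add(Z, add(add(SSZ, SZ), add(S^4(Z), SZ)))
  →1  add(add(SSZ, SZ), add(S^4(Z), SZ))
  →2  add(S(add(SZ, SZ)), add(S^4(Z), SZ))
  →3  S(add(add(SZ, SZ), add(S^4(Z), SZ)))
  →4  S(add(S(add(Z, SZ)), add(S^4(Z), SZ)))
  →5  S(S(add(add(Z, SZ), add(S^4(Z), SZ))))
  →6  S(S(add(SZ, add(S^4(Z), SZ))))
  →7  S(S(S(add(Z, add(S^4(Z), SZ)))))
  →8  S(S(S(add(S^4(Z), SZ))))
  →9  S(S(S(S(add(SSSZ, SZ)))))
  →10  S(S(S(S(S(add(SSZ, SZ))))))
  →11  S(S(S(S(S(S(add(SZ, SZ)))))))
  →12  S(S(S(S(S(S(S(add(Z, SZ))))))))
  →13  S^8(Z)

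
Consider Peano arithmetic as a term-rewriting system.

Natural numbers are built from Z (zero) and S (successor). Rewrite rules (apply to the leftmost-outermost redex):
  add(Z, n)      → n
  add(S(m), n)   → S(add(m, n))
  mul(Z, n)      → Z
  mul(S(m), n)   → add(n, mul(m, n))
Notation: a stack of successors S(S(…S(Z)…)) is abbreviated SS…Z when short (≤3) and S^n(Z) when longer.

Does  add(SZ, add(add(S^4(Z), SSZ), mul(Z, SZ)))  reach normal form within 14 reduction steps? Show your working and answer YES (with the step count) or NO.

  start: add(SZ, add(add(S^4(Z), SSZ), mul(Z, SZ)))
  step 1: S(add(Z, add(add(S^4(Z), SSZ), mul(Z, SZ))))
  step 2: S(add(add(S^4(Z), SSZ), mul(Z, SZ)))
  step 3: S(add(S(add(SSSZ, SSZ)), mul(Z, SZ)))
  step 4: S(S(add(add(SSSZ, SSZ), mul(Z, SZ))))
  step 5: S(S(add(S(add(SSZ, SSZ)), mul(Z, SZ))))
  step 6: S(S(S(add(add(SSZ, SSZ), mul(Z, SZ)))))
  step 7: S(S(S(add(S(add(SZ, SSZ)), mul(Z, SZ)))))
  step 8: S(S(S(S(add(add(SZ, SSZ), mul(Z, SZ))))))
  step 9: S(S(S(S(add(S(add(Z, SSZ)), mul(Z, SZ))))))
  step 10: S(S(S(S(S(add(add(Z, SSZ), mul(Z, SZ)))))))
  step 11: S(S(S(S(S(add(SSZ, mul(Z, SZ)))))))
  step 12: S(S(S(S(S(S(add(SZ, mul(Z, SZ))))))))
  step 13: S(S(S(S(S(S(S(add(Z, mul(Z, SZ)))))))))
  step 14: S(S(S(S(S(S(S(mul(Z, SZ))))))))

Answer: NO — after 14 steps the term is S(S(S(S(S(S(S(mul(Z, SZ)))))))), not yet normal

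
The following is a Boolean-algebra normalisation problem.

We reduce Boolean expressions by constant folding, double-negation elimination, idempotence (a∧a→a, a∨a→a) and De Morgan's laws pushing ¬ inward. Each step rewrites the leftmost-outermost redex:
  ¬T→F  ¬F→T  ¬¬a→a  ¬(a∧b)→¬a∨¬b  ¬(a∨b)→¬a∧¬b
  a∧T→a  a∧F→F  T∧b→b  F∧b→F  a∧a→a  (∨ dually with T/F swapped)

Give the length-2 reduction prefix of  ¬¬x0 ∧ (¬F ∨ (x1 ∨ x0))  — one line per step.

Answer: after 2 steps: x0 ∧ (T ∨ (x1 ∨ x0))

Derivation:
  start: ¬¬x0 ∧ (¬F ∨ (x1 ∨ x0))
  →1  x0 ∧ (¬F ∨ (x1 ∨ x0))
  →2  x0 ∧ (T ∨ (x1 ∨ x0))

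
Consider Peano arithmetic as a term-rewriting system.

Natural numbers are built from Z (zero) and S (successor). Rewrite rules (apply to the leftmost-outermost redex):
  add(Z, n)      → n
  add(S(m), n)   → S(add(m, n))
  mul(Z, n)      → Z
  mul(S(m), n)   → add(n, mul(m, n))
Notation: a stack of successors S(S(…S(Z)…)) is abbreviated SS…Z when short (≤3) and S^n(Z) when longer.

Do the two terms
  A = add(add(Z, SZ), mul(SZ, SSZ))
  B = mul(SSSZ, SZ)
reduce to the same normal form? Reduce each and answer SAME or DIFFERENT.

Term A:
  start: add(add(Z, SZ), mul(SZ, SSZ))
  step 1: add(SZ, mul(SZ, SSZ))
  step 2: S(add(Z, mul(SZ, SSZ)))
  step 3: S(mul(SZ, SSZ))
  step 4: S(add(SSZ, mul(Z, SSZ)))
  step 5: S(S(add(SZ, mul(Z, SSZ))))
  step 6: S(S(S(add(Z, mul(Z, SSZ)))))
  step 7: S(S(S(mul(Z, SSZ))))
  step 8: SSSZ

Term B:
  start: mul(SSSZ, SZ)
  step 1: add(SZ, mul(SSZ, SZ))
  step 2: S(add(Z, mul(SSZ, SZ)))
  step 3: S(mul(SSZ, SZ))
  step 4: S(add(SZ, mul(SZ, SZ)))
  step 5: S(S(add(Z, mul(SZ, SZ))))
  step 6: S(S(mul(SZ, SZ)))
  step 7: S(S(add(SZ, mul(Z, SZ))))
  step 8: S(S(S(add(Z, mul(Z, SZ)))))
  step 9: S(S(S(mul(Z, SZ))))
  step 10: SSSZ

Answer: SAME — A ⇓ SSSZ, B ⇓ SSSZ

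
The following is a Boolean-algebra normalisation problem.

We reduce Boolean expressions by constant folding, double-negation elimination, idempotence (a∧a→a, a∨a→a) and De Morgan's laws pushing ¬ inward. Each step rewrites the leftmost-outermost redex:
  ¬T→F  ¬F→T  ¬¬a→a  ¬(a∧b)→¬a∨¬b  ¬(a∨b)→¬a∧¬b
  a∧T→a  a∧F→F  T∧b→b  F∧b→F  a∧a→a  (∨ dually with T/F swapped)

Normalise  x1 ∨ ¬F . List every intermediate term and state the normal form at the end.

Answer: normal form = T  (in 2 steps)

Working:
  start: x1 ∨ ¬F
  →1  x1 ∨ T
  →2  T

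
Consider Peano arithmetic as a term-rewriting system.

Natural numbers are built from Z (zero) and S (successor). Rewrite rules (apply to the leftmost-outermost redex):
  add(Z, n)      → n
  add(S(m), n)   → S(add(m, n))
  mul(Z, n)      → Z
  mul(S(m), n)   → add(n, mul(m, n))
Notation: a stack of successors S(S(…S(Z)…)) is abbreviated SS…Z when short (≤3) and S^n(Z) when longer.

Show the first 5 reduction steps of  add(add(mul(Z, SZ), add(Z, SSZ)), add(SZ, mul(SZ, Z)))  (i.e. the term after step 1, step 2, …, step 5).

Answer: after 5 steps: S(S(add(Z, add(SZ, mul(SZ, Z)))))

Working:
  start: add(add(mul(Z, SZ), add(Z, SSZ)), add(SZ, mul(SZ, Z)))
  →1  add(add(Z, add(Z, SSZ)), add(SZ, mul(SZ, Z)))
  →2  add(add(Z, SSZ), add(SZ, mul(SZ, Z)))
  →3  add(SSZ, add(SZ, mul(SZ, Z)))
  →4  S(add(SZ, add(SZ, mul(SZ, Z))))
  →5  S(S(add(Z, add(SZ, mul(SZ, Z)))))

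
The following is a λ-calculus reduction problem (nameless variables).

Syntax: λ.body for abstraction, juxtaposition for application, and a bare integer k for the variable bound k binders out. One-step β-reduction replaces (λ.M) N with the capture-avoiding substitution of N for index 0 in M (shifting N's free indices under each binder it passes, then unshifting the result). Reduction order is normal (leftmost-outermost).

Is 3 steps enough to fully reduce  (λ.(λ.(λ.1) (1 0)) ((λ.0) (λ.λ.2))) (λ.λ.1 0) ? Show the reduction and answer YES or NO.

  start: (λ.(λ.(λ.1) (1 0)) ((λ.0) (λ.λ.2))) (λ.λ.1 0)
  [1] (λ.(λ.1) ((λ.λ.1 0) 0)) ((λ.0) (λ.λ.λ.λ.1 0))
  [2] (λ.(λ.0) (λ.λ.λ.λ.1 0)) ((λ.λ.1 0) ((λ.0) (λ.λ.λ.λ.1 0)))
  [3] (λ.0) (λ.λ.λ.λ.1 0)

Answer: NO — after 3 steps the term is (λ.0) (λ.λ.λ.λ.1 0), not yet normal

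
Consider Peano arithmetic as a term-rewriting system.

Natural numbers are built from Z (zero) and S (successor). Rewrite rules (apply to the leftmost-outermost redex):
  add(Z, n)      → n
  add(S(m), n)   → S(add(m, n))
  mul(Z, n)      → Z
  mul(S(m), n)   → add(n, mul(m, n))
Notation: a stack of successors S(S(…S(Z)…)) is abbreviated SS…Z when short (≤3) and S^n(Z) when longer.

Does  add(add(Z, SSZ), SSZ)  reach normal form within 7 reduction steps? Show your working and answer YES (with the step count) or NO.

  start: add(add(Z, SSZ), SSZ)
  [1] add(SSZ, SSZ)
  [2] S(add(SZ, SSZ))
  [3] S(S(add(Z, SSZ)))
  [4] S^4(Z)

Answer: YES — reaches normal form S^4(Z) in 4 ≤ 7 steps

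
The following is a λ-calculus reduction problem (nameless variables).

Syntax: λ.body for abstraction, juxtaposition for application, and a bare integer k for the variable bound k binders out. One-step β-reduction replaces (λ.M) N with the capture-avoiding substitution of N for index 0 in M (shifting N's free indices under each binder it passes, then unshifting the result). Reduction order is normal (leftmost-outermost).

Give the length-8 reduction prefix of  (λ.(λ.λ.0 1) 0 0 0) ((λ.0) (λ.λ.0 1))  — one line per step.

  start: (λ.(λ.λ.0 1) 0 0 0) ((λ.0) (λ.λ.0 1))
  →1  (λ.λ.0 1) ((λ.0) (λ.λ.0 1)) ((λ.0) (λ.λ.0 1)) ((λ.0) (λ.λ.0 1))
  →2  (λ.0 ((λ.0) (λ.λ.0 1))) ((λ.0) (λ.λ.0 1)) ((λ.0) (λ.λ.0 1))
  →3  (λ.0) (λ.λ.0 1) ((λ.0) (λ.λ.0 1)) ((λ.0) (λ.λ.0 1))
  →4  (λ.λ.0 1) ((λ.0) (λ.λ.0 1)) ((λ.0) (λ.λ.0 1))
  →5  (λ.0 ((λ.0) (λ.λ.0 1))) ((λ.0) (λ.λ.0 1))
  →6  (λ.0) (λ.λ.0 1) ((λ.0) (λ.λ.0 1))
  →7  (λ.λ.0 1) ((λ.0) (λ.λ.0 1))
  →8  λ.0 ((λ.0) (λ.λ.0 1))

Answer: after 8 steps: λ.0 ((λ.0) (λ.λ.0 1))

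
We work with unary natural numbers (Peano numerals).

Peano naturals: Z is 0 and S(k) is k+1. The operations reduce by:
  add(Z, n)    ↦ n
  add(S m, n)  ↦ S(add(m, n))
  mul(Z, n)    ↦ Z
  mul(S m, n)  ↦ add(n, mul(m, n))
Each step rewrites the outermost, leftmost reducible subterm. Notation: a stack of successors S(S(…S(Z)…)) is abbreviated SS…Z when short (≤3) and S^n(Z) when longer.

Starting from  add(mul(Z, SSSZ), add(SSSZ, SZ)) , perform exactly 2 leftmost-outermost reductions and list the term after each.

  start: add(mul(Z, SSSZ), add(SSSZ, SZ))
  step 1: add(Z, add(SSSZ, SZ))
  step 2: add(SSSZ, SZ)

Answer: after 2 steps: add(SSSZ, SZ)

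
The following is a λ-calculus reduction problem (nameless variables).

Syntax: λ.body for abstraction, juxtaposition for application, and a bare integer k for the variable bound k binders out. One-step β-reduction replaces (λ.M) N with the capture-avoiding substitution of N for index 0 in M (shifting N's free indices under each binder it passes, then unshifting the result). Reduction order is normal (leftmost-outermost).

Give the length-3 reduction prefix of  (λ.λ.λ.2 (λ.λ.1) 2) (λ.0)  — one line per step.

  start: (λ.λ.λ.2 (λ.λ.1) 2) (λ.0)
  step 1: λ.λ.(λ.0) (λ.λ.1) (λ.0)
  step 2: λ.λ.(λ.λ.1) (λ.0)
  step 3: λ.λ.λ.λ.0

Answer: after 3 steps: λ.λ.λ.λ.0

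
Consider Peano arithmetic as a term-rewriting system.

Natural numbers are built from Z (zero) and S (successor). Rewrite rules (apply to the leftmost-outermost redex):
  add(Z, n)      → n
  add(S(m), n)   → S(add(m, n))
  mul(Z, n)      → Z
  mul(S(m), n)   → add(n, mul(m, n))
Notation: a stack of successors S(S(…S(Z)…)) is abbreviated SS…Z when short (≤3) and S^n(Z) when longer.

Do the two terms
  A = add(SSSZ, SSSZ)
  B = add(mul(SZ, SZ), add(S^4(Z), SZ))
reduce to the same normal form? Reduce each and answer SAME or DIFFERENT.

Term A:
  start: add(SSSZ, SSSZ)
  step 1: S(add(SSZ, SSSZ))
  step 2: S(S(add(SZ, SSSZ)))
  step 3: S(S(S(add(Z, SSSZ))))
  step 4: S^6(Z)

Term B:
  start: add(mul(SZ, SZ), add(S^4(Z), SZ))
  step 1: add(add(SZ, mul(Z, SZ)), add(S^4(Z), SZ))
  step 2: add(S(add(Z, mul(Z, SZ))), add(S^4(Z), SZ))
  step 3: S(add(add(Z, mul(Z, SZ)), add(S^4(Z), SZ)))
  step 4: S(add(mul(Z, SZ), add(S^4(Z), SZ)))
  step 5: S(add(Z, add(S^4(Z), SZ)))
  step 6: S(add(S^4(Z), SZ))
  step 7: S(S(add(SSSZ, SZ)))
  step 8: S(S(S(add(SSZ, SZ))))
  step 9: S(S(S(S(add(SZ, SZ)))))
  step 10: S(S(S(S(S(add(Z, SZ))))))
  step 11: S^6(Z)

Answer: SAME — A ⇓ S^6(Z), B ⇓ S^6(Z)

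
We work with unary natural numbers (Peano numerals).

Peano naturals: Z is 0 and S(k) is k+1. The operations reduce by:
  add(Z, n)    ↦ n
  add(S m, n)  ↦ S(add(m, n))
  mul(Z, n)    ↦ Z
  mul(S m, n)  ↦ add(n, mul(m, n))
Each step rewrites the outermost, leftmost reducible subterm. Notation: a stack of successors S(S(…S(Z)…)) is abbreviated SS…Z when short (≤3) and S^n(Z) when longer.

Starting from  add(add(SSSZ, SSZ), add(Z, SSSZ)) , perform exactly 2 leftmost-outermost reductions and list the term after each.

Answer: after 2 steps: S(add(add(SSZ, SSZ), add(Z, SSSZ)))

Working:
  start: add(add(SSSZ, SSZ), add(Z, SSSZ))
  step 1: add(S(add(SSZ, SSZ)), add(Z, SSSZ))
  step 2: S(add(add(SSZ, SSZ), add(Z, SSSZ)))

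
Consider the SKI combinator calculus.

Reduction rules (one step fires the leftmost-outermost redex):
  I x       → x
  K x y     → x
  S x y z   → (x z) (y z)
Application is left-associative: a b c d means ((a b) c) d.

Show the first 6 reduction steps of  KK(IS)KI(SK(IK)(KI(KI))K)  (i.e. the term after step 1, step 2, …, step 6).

Answer: after 6 steps: KK

Derivation:
  start: KK(IS)KI(SK(IK)(KI(KI))K)
  [1] KKI(SK(IK)(KI(KI))K)
  [2] K(SK(IK)(KI(KI))K)
  [3] K(K(KI(KI))(IK(KI(KI)))K)
  [4] K(KI(KI)K)
  [5] K(IK)
  [6] KK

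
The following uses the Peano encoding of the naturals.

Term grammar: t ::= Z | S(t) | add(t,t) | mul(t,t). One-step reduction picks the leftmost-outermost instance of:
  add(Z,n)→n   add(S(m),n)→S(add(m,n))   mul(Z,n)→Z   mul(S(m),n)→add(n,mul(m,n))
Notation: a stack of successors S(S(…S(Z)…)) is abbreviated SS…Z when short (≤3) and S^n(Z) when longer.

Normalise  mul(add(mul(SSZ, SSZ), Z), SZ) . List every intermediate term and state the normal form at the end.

Answer: normal form = S^4(Z)  (in 27 steps)

Working:
  start: mul(add(mul(SSZ, SSZ), Z), SZ)
  step 1: mul(add(add(SSZ, mul(SZ, SSZ)), Z), SZ)
  step 2: mul(add(S(add(SZ, mul(SZ, SSZ))), Z), SZ)
  step 3: mul(S(add(add(SZ, mul(SZ, SSZ)), Z)), SZ)
  step 4: add(SZ, mul(add(add(SZ, mul(SZ, SSZ)), Z), SZ))
  step 5: S(add(Z, mul(add(add(SZ, mul(SZ, SSZ)), Z), SZ)))
  step 6: S(mul(add(add(SZ, mul(SZ, SSZ)), Z), SZ))
  step 7: S(mul(add(S(add(Z, mul(SZ, SSZ))), Z), SZ))
  step 8: S(mul(S(add(add(Z, mul(SZ, SSZ)), Z)), SZ))
  step 9: S(add(SZ, mul(add(add(Z, mul(SZ, SSZ)), Z), SZ)))
  step 10: S(S(add(Z, mul(add(add(Z, mul(SZ, SSZ)), Z), SZ))))
  step 11: S(S(mul(add(add(Z, mul(SZ, SSZ)), Z), SZ)))
  step 12: S(S(mul(add(mul(SZ, SSZ), Z), SZ)))
  step 13: S(S(mul(add(add(SSZ, mul(Z, SSZ)), Z), SZ)))
  step 14: S(S(mul(add(S(add(SZ, mul(Z, SSZ))), Z), SZ)))
  step 15: S(S(mul(S(add(add(SZ, mul(Z, SSZ)), Z)), SZ)))
  step 16: S(S(add(SZ, mul(add(add(SZ, mul(Z, SSZ)), Z), SZ))))
  step 17: S(S(S(add(Z, mul(add(add(SZ, mul(Z, SSZ)), Z), SZ)))))
  step 18: S(S(S(mul(add(add(SZ, mul(Z, SSZ)), Z), SZ))))
  step 19: S(S(S(mul(add(S(add(Z, mul(Z, SSZ))), Z), SZ))))
  step 20: S(S(S(mul(S(add(add(Z, mul(Z, SSZ)), Z)), SZ))))
  step 21: S(S(S(add(SZ, mul(add(add(Z, mul(Z, SSZ)), Z), SZ)))))
  step 22: S(S(S(S(add(Z, mul(add(add(Z, mul(Z, SSZ)), Z), SZ))))))
  step 23: S(S(S(S(mul(add(add(Z, mul(Z, SSZ)), Z), SZ)))))
  step 24: S(S(S(S(mul(add(mul(Z, SSZ), Z), SZ)))))
  step 25: S(S(S(S(mul(add(Z, Z), SZ)))))
  step 26: S(S(S(S(mul(Z, SZ)))))
  step 27: S^4(Z)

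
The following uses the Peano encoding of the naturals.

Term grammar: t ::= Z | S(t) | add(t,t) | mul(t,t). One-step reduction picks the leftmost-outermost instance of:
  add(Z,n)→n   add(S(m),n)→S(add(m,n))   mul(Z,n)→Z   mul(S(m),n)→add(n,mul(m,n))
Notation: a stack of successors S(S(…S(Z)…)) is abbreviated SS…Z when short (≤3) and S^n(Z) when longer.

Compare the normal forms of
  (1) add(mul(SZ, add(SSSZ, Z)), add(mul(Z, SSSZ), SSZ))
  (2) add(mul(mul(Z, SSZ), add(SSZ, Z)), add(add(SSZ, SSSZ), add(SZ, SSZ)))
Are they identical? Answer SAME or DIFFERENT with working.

Answer: DIFFERENT — A ⇓ S^5(Z), B ⇓ S^8(Z)

Working:
Term A:
  start: add(mul(SZ, add(SSSZ, Z)), add(mul(Z, SSSZ), SSZ))
  →1  add(add(add(SSSZ, Z), mul(Z, add(SSSZ, Z))), add(mul(Z, SSSZ), SSZ))
  →2  add(add(S(add(SSZ, Z)), mul(Z, add(SSSZ, Z))), add(mul(Z, SSSZ), SSZ))
  →3  add(S(add(add(SSZ, Z), mul(Z, add(SSSZ, Z)))), add(mul(Z, SSSZ), SSZ))
  →4  S(add(add(add(SSZ, Z), mul(Z, add(SSSZ, Z))), add(mul(Z, SSSZ), SSZ)))
  →5  S(add(add(S(add(SZ, Z)), mul(Z, add(SSSZ, Z))), add(mul(Z, SSSZ), SSZ)))
  →6  S(add(S(add(add(SZ, Z), mul(Z, add(SSSZ, Z)))), add(mul(Z, SSSZ), SSZ)))
  →7  S(S(add(add(add(SZ, Z), mul(Z, add(SSSZ, Z))), add(mul(Z, SSSZ), SSZ))))
  →8  S(S(add(add(S(add(Z, Z)), mul(Z, add(SSSZ, Z))), add(mul(Z, SSSZ), SSZ))))
  →9  S(S(add(S(add(add(Z, Z), mul(Z, add(SSSZ, Z)))), add(mul(Z, SSSZ), SSZ))))
  →10  S(S(S(add(add(add(Z, Z), mul(Z, add(SSSZ, Z))), add(mul(Z, SSSZ), SSZ)))))
  →11  S(S(S(add(add(Z, mul(Z, add(SSSZ, Z))), add(mul(Z, SSSZ), SSZ)))))
  →12  S(S(S(add(mul(Z, add(SSSZ, Z)), add(mul(Z, SSSZ), SSZ)))))
  →13  S(S(S(add(Z, add(mul(Z, SSSZ), SSZ)))))
  →14  S(S(S(add(mul(Z, SSSZ), SSZ))))
  →15  S(S(S(add(Z, SSZ))))
  →16  S^5(Z)

Term B:
  start: add(mul(mul(Z, SSZ), add(SSZ, Z)), add(add(SSZ, SSSZ), add(SZ, SSZ)))
  →1  add(mul(Z, add(SSZ, Z)), add(add(SSZ, SSSZ), add(SZ, SSZ)))
  →2  add(Z, add(add(SSZ, SSSZ), add(SZ, SSZ)))
  →3  add(add(SSZ, SSSZ), add(SZ, SSZ))
  →4  add(S(add(SZ, SSSZ)), add(SZ, SSZ))
  →5  S(add(add(SZ, SSSZ), add(SZ, SSZ)))
  →6  S(add(S(add(Z, SSSZ)), add(SZ, SSZ)))
  →7  S(S(add(add(Z, SSSZ), add(SZ, SSZ))))
  →8  S(S(add(SSSZ, add(SZ, SSZ))))
  →9  S(S(S(add(SSZ, add(SZ, SSZ)))))
  →10  S(S(S(S(add(SZ, add(SZ, SSZ))))))
  →11  S(S(S(S(S(add(Z, add(SZ, SSZ)))))))
  →12  S(S(S(S(S(add(SZ, SSZ))))))
  →13  S(S(S(S(S(S(add(Z, SSZ)))))))
  →14  S^8(Z)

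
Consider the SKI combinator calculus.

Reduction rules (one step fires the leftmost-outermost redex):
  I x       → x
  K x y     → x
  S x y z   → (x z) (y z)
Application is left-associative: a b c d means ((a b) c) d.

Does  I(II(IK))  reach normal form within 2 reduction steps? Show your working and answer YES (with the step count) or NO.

Answer: NO — after 2 steps the term is I(IK), not yet normal

Reduction:
  start: I(II(IK))
  [1] II(IK)
  [2] I(IK)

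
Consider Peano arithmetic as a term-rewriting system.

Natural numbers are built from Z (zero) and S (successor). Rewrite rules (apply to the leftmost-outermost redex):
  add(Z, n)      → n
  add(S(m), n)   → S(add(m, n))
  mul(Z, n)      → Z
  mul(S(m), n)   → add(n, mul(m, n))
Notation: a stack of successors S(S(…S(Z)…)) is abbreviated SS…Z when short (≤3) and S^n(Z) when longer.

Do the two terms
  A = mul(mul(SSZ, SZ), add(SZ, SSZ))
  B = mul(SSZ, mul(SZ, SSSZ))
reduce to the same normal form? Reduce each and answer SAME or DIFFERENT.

Answer: SAME — A ⇓ S^6(Z), B ⇓ S^6(Z)

Working:
Term A:
  start: mul(mul(SSZ, SZ), add(SZ, SSZ))
  step 1: mul(add(SZ, mul(SZ, SZ)), add(SZ, SSZ))
  step 2: mul(S(add(Z, mul(SZ, SZ))), add(SZ, SSZ))
  step 3: add(add(SZ, SSZ), mul(add(Z, mul(SZ, SZ)), add(SZ, SSZ)))
  step 4: add(S(add(Z, SSZ)), mul(add(Z, mul(SZ, SZ)), add(SZ, SSZ)))
  step 5: S(add(add(Z, SSZ), mul(add(Z, mul(SZ, SZ)), add(SZ, SSZ))))
  step 6: S(add(SSZ, mul(add(Z, mul(SZ, SZ)), add(SZ, SSZ))))
  step 7: S(S(add(SZ, mul(add(Z, mul(SZ, SZ)), add(SZ, SSZ)))))
  step 8: S(S(S(add(Z, mul(add(Z, mul(SZ, SZ)), add(SZ, SSZ))))))
  step 9: S(S(S(mul(add(Z, mul(SZ, SZ)), add(SZ, SSZ)))))
  step 10: S(S(S(mul(mul(SZ, SZ), add(SZ, SSZ)))))
  step 11: S(S(S(mul(add(SZ, mul(Z, SZ)), add(SZ, SSZ)))))
  step 12: S(S(S(mul(S(add(Z, mul(Z, SZ))), add(SZ, SSZ)))))
  step 13: S(S(S(add(add(SZ, SSZ), mul(add(Z, mul(Z, SZ)), add(SZ, SSZ))))))
  step 14: S(S(S(add(S(add(Z, SSZ)), mul(add(Z, mul(Z, SZ)), add(SZ, SSZ))))))
  step 15: S(S(S(S(add(add(Z, SSZ), mul(add(Z, mul(Z, SZ)), add(SZ, SSZ)))))))
  step 16: S(S(S(S(add(SSZ, mul(add(Z, mul(Z, SZ)), add(SZ, SSZ)))))))
  step 17: S(S(S(S(S(add(SZ, mul(add(Z, mul(Z, SZ)), add(SZ, SSZ))))))))
  step 18: S(S(S(S(S(S(add(Z, mul(add(Z, mul(Z, SZ)), add(SZ, SSZ)))))))))
  step 19: S(S(S(S(S(S(mul(add(Z, mul(Z, SZ)), add(SZ, SSZ))))))))
  step 20: S(S(S(S(S(S(mul(mul(Z, SZ), add(SZ, SSZ))))))))
  step 21: S(S(S(S(S(S(mul(Z, add(SZ, SSZ))))))))
  step 22: S^6(Z)

Term B:
  start: mul(SSZ, mul(SZ, SSSZ))
  step 1: add(mul(SZ, SSSZ), mul(SZ, mul(SZ, SSSZ)))
  step 2: add(add(SSSZ, mul(Z, SSSZ)), mul(SZ, mul(SZ, SSSZ)))
  step 3: add(S(add(SSZ, mul(Z, SSSZ))), mul(SZ, mul(SZ, SSSZ)))
  step 4: S(add(add(SSZ, mul(Z, SSSZ)), mul(SZ, mul(SZ, SSSZ))))
  step 5: S(add(S(add(SZ, mul(Z, SSSZ))), mul(SZ, mul(SZ, SSSZ))))
  step 6: S(S(add(add(SZ, mul(Z, SSSZ)), mul(SZ, mul(SZ, SSSZ)))))
  step 7: S(S(add(S(add(Z, mul(Z, SSSZ))), mul(SZ, mul(SZ, SSSZ)))))
  step 8: S(S(S(add(add(Z, mul(Z, SSSZ)), mul(SZ, mul(SZ, SSSZ))))))
  step 9: S(S(S(add(mul(Z, SSSZ), mul(SZ, mul(SZ, SSSZ))))))
  step 10: S(S(S(add(Z, mul(SZ, mul(SZ, SSSZ))))))
  step 11: S(S(S(mul(SZ, mul(SZ, SSSZ)))))
  step 12: S(S(S(add(mul(SZ, SSSZ), mul(Z, mul(SZ, SSSZ))))))
  step 13: S(S(S(add(add(SSSZ, mul(Z, SSSZ)), mul(Z, mul(SZ, SSSZ))))))
  step 14: S(S(S(add(S(add(SSZ, mul(Z, SSSZ))), mul(Z, mul(SZ, SSSZ))))))
  step 15: S(S(S(S(add(add(SSZ, mul(Z, SSSZ)), mul(Z, mul(SZ, SSSZ)))))))
  step 16: S(S(S(S(add(S(add(SZ, mul(Z, SSSZ))), mul(Z, mul(SZ, SSSZ)))))))
  step 17: S(S(S(S(S(add(add(SZ, mul(Z, SSSZ)), mul(Z, mul(SZ, SSSZ))))))))
  step 18: S(S(S(S(S(add(S(add(Z, mul(Z, SSSZ))), mul(Z, mul(SZ, SSSZ))))))))
  step 19: S(S(S(S(S(S(add(add(Z, mul(Z, SSSZ)), mul(Z, mul(SZ, SSSZ)))))))))
  step 20: S(S(S(S(S(S(add(mul(Z, SSSZ), mul(Z, mul(SZ, SSSZ)))))))))
  step 21: S(S(S(S(S(S(add(Z, mul(Z, mul(SZ, SSSZ)))))))))
  step 22: S(S(S(S(S(S(mul(Z, mul(SZ, SSSZ))))))))
  step 23: S^6(Z)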